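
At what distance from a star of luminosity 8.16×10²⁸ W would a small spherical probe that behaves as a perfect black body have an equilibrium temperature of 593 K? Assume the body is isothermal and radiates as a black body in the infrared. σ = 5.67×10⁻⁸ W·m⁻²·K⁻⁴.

For an isothermal black-emitting sphere, (1−a)S·πr² = σ·4πr²·T⁴ ⇒ S = 4σT⁴/(1−a).
S = 4·5.67×10⁻⁸·(593)⁴/1.00 = 28050 W/m².
Flux falls as S = L/(4πd²), so d = √(L/(4πS)) = √(8.16×10²⁸/(4π·28050)).

d ≈ 4.81×10¹¹ m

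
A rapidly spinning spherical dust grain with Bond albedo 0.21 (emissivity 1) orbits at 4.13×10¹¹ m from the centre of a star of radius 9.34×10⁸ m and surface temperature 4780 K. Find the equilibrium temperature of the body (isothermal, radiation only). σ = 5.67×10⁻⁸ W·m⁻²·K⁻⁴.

T ≈ 152 K

The star's surface emits σT_*⁴; at distance d the flux is S = σT_*⁴(R_*/d)².
S = 5.67×10⁻⁸·(4780)⁴·(9.34×10⁸/4.13×10¹¹)² = 151.4 W/m².
For an isothermal sphere T⁴ = (1−a)S/(4σ) = 5.273×10⁸ K⁴.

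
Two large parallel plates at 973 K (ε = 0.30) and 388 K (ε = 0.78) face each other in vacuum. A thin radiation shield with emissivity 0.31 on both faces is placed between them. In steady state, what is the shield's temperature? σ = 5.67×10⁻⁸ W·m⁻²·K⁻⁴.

In steady state the net flux on the hot side equals that on the cold side.
σ(T₁⁴−T_s⁴)/D₁ = σ(T_s⁴−T₂⁴)/D₂, with D₁ = 1/ε₁+1/ε_s−1 = 5.559, D₂ = 1/ε_s+1/ε₂−1 = 3.508.
Solve for T_s⁴: T_s⁴ = (D₂·T₁⁴ + D₁·T₂⁴)/(D₁+D₂) = 3.607×10¹¹ K⁴.

T_s ≈ 775 K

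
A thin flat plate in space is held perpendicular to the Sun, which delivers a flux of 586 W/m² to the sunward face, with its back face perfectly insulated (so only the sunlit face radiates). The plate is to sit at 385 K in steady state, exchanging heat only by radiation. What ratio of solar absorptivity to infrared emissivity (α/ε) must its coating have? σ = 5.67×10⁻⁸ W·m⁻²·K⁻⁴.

α/ε ≈ 2.13

Balance: αS·A = εσ·1A·T⁴ ⇒ α/ε = σT⁴/S.
α/ε = 5.67×10⁻⁸·(385)⁴/586 = 5.67×10⁻⁸·2.197×10¹⁰/586.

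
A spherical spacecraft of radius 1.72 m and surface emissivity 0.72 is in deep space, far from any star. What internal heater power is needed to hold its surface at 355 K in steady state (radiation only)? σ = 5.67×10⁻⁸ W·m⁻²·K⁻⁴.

P ≈ 24100 W

P = εσ·4πr²·T⁴.
4πr² = 37.18 m²; T⁴ = 1.588×10¹⁰ K⁴.
P = 0.72·5.67×10⁻⁸·37.18·1.588×10¹⁰.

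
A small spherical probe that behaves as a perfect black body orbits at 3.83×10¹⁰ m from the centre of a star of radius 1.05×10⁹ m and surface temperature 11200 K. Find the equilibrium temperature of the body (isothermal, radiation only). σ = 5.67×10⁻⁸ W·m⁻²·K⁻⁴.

The star's surface emits σT_*⁴; at distance d the flux is S = σT_*⁴(R_*/d)².
S = 5.67×10⁻⁸·(11200)⁴·(1.05×10⁹/3.83×10¹⁰)² = 6.706×10⁵ W/m².
For an isothermal sphere T⁴ = (1−a)S/(4σ) = 2.957×10¹² K⁴.

T ≈ 1310 K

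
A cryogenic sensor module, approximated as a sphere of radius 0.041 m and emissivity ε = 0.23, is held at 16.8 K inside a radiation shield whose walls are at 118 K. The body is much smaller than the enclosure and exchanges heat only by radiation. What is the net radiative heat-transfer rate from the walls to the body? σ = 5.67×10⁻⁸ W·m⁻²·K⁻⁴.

P_net ≈ 0.0534 W

For a small grey body in a large enclosure: P_net = εσA(T_body⁴ − T_wall⁴).
A = 4πr² = 0.02112 m²; T_body⁴ − T_wall⁴ = 79660 − 1.939×10⁸ = -1.938×10⁸ K⁴.
|P_net| = 0.23·5.67×10⁻⁸·0.02112·1.938×10⁸.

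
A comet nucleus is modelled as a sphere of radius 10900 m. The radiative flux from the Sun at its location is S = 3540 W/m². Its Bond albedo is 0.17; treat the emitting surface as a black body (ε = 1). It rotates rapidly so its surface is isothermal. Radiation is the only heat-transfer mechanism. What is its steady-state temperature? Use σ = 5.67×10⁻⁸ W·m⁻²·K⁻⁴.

At equilibrium, absorbed power = emitted power.
Absorbing cross-section = πr² = 3.733×10⁸ m²; emitting surface = 4πr² = 1.493×10⁹ m² (ratio 4).
(1−a)S·A_cross = εσ·A_surf·T⁴  ⇒  T⁴ = (1−a)S/(4σ).
T⁴ = 0.830·3540/(4·5.67×10⁻⁸) = 1.296×10¹⁰ K⁴.
T = (1.296×10¹⁰)^(1/4).

T ≈ 337 K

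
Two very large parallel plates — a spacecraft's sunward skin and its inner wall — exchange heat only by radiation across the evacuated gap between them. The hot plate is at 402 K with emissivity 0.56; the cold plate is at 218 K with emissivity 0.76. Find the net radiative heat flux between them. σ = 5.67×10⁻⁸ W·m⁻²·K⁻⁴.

q ≈ 644 W/m²

For two infinite grey parallel plates, q = σ(T₁⁴ − T₂⁴)/(1/ε₁ + 1/ε₂ − 1).
T₁⁴ − T₂⁴ = 2.612×10¹⁰ − 2.259×10⁹ = 2.386×10¹⁰ K⁴.
1/ε₁ + 1/ε₂ − 1 = 1.786 + 1.316 − 1 = 2.102.
q = 5.67×10⁻⁸ × 2.386×10¹⁰ / 2.102.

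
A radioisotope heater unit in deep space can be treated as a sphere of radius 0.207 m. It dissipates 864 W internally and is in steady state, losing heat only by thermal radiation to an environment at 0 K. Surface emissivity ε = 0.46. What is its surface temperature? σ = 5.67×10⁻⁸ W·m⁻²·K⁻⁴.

Steady state: internal power = radiated power, P = εσA T⁴.
Radiating area A = 4πr² = 0.5385 m².
T⁴ = P/(εσA) = 864/(0.46·5.67×10⁻⁸·0.5385) = 6.152×10¹⁰ K⁴.
T = (6.152×10¹⁰)^(1/4).

T ≈ 498 K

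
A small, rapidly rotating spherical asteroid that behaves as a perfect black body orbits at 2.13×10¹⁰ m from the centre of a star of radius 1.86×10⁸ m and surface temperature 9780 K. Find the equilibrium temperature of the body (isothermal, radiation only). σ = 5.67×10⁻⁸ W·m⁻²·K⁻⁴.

T ≈ 646 K

The star's surface emits σT_*⁴; at distance d the flux is S = σT_*⁴(R_*/d)².
S = 5.67×10⁻⁸·(9780)⁴·(1.86×10⁸/2.13×10¹⁰)² = 39560 W/m².
For an isothermal sphere T⁴ = (1−a)S/(4σ) = 1.744×10¹¹ K⁴.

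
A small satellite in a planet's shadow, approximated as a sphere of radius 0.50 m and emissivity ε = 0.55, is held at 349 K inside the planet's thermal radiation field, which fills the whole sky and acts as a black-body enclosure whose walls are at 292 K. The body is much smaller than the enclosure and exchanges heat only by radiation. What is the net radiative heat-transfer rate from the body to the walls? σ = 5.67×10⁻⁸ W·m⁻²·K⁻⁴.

P_net ≈ 741 W

For a small grey body in a large enclosure: P_net = εσA(T_body⁴ − T_wall⁴).
A = 4πr² = 3.142 m²; T_body⁴ − T_wall⁴ = 1.484×10¹⁰ − 7.270×10⁹ = 7.566×10⁹ K⁴.
|P_net| = 0.55·5.67×10⁻⁸·3.142·7.566×10⁹.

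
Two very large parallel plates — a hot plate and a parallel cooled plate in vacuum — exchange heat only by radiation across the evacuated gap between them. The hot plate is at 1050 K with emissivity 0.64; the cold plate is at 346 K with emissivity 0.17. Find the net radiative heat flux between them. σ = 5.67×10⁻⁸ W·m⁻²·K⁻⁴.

q ≈ 10600 W/m²

For two infinite grey parallel plates, q = σ(T₁⁴ − T₂⁴)/(1/ε₁ + 1/ε₂ − 1).
T₁⁴ − T₂⁴ = 1.216×10¹² − 1.433×10¹⁰ = 1.201×10¹² K⁴.
1/ε₁ + 1/ε₂ − 1 = 1.562 + 5.882 − 1 = 6.445.
q = 5.67×10⁻⁸ × 1.201×10¹² / 6.445.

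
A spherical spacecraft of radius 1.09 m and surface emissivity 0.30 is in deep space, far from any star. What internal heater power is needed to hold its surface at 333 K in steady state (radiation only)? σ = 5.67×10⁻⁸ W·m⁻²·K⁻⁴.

P ≈ 3120 W

P = εσ·4πr²·T⁴.
4πr² = 14.93 m²; T⁴ = 1.230×10¹⁰ K⁴.
P = 0.30·5.67×10⁻⁸·14.93·1.230×10¹⁰.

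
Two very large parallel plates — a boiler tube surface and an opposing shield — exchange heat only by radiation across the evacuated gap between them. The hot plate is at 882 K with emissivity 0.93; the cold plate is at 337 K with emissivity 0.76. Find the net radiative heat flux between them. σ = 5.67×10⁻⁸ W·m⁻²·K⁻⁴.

For two infinite grey parallel plates, q = σ(T₁⁴ − T₂⁴)/(1/ε₁ + 1/ε₂ − 1).
T₁⁴ − T₂⁴ = 6.052×10¹¹ − 1.290×10¹⁰ = 5.923×10¹¹ K⁴.
1/ε₁ + 1/ε₂ − 1 = 1.075 + 1.316 − 1 = 1.391.
q = 5.67×10⁻⁸ × 5.923×10¹¹ / 1.391.

q ≈ 24100 W/m²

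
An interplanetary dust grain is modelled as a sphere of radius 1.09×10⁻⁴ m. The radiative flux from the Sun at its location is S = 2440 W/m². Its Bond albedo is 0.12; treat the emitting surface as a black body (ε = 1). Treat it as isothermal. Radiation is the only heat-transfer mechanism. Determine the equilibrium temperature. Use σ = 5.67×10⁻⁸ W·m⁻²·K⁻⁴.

At equilibrium, absorbed power = emitted power.
Absorbing cross-section = πr² = 3.733×10⁻⁸ m²; emitting surface = 4πr² = 1.493×10⁻⁷ m² (ratio 4).
(1−a)S·A_cross = εσ·A_surf·T⁴  ⇒  T⁴ = (1−a)S/(4σ).
T⁴ = 0.880·2440/(4·5.67×10⁻⁸) = 9.467×10⁹ K⁴.
T = (9.467×10⁹)^(1/4).

T ≈ 312 K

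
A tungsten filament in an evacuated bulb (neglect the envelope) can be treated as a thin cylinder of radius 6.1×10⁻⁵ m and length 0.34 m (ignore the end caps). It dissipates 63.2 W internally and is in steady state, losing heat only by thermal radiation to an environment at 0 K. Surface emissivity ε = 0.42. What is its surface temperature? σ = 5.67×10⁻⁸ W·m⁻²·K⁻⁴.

T ≈ 2120 K

Steady state: internal power = radiated power, P = εσA T⁴.
Radiating area A = 2πrL = 1.303×10⁻⁴ m².
T⁴ = P/(εσA) = 63.2/(0.42·5.67×10⁻⁸·1.303×10⁻⁴) = 2.037×10¹³ K⁴.
T = (2.037×10¹³)^(1/4).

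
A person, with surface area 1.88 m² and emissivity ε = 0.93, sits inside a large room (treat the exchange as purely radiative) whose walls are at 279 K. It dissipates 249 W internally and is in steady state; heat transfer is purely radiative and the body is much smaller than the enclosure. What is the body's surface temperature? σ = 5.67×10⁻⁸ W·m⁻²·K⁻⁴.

For a small grey body in a large enclosure, net radiated power = εσA(T⁴ − T_w⁴).
Steady state: P = εσA(T⁴ − T_w⁴) with A = 1.88 m².
T⁴ = P/(εσA) + T_w⁴ = 249/(0.93·5.67×10⁻⁸·1.880) + (279)⁴
    = 2.512×10⁹ + 6.059×10⁹ = 8.571×10⁹ K⁴.

T ≈ 304 K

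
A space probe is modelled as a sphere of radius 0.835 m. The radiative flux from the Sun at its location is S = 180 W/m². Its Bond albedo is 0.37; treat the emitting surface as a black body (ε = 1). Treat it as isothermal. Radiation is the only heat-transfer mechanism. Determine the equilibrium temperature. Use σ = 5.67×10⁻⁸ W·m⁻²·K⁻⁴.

T ≈ 150 K

At equilibrium, absorbed power = emitted power.
Absorbing cross-section = πr² = 2.190 m²; emitting surface = 4πr² = 8.762 m² (ratio 4).
(1−a)S·A_cross = εσ·A_surf·T⁴  ⇒  T⁴ = (1−a)S/(4σ).
T⁴ = 0.630·180/(4·5.67×10⁻⁸) = 5.000×10⁸ K⁴.
T = (5.000×10⁸)^(1/4).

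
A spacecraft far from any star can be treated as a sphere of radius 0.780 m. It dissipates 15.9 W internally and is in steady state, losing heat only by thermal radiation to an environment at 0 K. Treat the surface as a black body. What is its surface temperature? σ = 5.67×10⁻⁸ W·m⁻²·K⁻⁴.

Steady state: internal power = radiated power, P = εσA T⁴.
Radiating area A = 4πr² = 7.645 m².
T⁴ = P/(εσA) = 15.9/(1.0·5.67×10⁻⁸·7.645) = 3.668×10⁷ K⁴.
T = (3.668×10⁷)^(1/4).

T ≈ 77.8 K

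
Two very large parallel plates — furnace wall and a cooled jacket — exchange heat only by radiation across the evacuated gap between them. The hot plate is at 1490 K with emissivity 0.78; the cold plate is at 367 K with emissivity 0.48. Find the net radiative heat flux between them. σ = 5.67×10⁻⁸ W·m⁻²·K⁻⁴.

For two infinite grey parallel plates, q = σ(T₁⁴ − T₂⁴)/(1/ε₁ + 1/ε₂ − 1).
T₁⁴ − T₂⁴ = 4.929×10¹² − 1.814×10¹⁰ = 4.911×10¹² K⁴.
1/ε₁ + 1/ε₂ − 1 = 1.282 + 2.083 − 1 = 2.365.
q = 5.67×10⁻⁸ × 4.911×10¹² / 2.365.

q ≈ 1.18×10⁵ W/m²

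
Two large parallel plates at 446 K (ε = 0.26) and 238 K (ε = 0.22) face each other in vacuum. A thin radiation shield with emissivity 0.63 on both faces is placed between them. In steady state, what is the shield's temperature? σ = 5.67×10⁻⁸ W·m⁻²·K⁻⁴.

T_s ≈ 388 K

In steady state the net flux on the hot side equals that on the cold side.
σ(T₁⁴−T_s⁴)/D₁ = σ(T_s⁴−T₂⁴)/D₂, with D₁ = 1/ε₁+1/ε_s−1 = 4.433, D₂ = 1/ε_s+1/ε₂−1 = 5.133.
Solve for T_s⁴: T_s⁴ = (D₂·T₁⁴ + D₁·T₂⁴)/(D₁+D₂) = 2.272×10¹⁰ K⁴.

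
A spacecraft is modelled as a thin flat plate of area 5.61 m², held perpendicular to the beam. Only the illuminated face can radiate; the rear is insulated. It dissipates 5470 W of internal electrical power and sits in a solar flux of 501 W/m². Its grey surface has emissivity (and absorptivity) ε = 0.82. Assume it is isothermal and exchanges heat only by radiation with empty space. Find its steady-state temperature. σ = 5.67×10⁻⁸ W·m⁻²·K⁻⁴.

At steady state, absorbed solar power + internal power = radiated power.
Absorbed: α·S·A_cross = 0.82·501·5.610 = 2305 W (cross-section A).
Total input = 2305 + 5470 = 7775 W.
Radiated: εσ·A_surf·T⁴ with A_surf = A = 5.610 m².
T⁴ = 7775/(0.82·5.67×10⁻⁸·5.610) = 2.981×10¹⁰ K⁴.

T ≈ 416 K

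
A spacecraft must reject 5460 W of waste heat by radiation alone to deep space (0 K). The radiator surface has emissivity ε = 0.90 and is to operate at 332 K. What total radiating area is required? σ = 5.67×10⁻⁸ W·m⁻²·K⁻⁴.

P = εσA T⁴ ⇒ A = P/(εσT⁴).
T⁴ = 1.215×10¹⁰ K⁴.
A = 5460/(0.90 × 5.67×10⁻⁸ × 1.215×10¹⁰).

A ≈ 8.81 m²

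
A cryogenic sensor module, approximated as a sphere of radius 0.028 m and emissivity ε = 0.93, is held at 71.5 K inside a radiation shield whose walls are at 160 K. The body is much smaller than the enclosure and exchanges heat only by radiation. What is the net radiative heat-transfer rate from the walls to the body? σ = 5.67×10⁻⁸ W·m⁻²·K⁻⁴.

P_net ≈ 0.327 W

For a small grey body in a large enclosure: P_net = εσA(T_body⁴ − T_wall⁴).
A = 4πr² = 0.009852 m²; T_body⁴ − T_wall⁴ = 2.614×10⁷ − 6.554×10⁸ = -6.292×10⁸ K⁴.
|P_net| = 0.93·5.67×10⁻⁸·0.009852·6.292×10⁸.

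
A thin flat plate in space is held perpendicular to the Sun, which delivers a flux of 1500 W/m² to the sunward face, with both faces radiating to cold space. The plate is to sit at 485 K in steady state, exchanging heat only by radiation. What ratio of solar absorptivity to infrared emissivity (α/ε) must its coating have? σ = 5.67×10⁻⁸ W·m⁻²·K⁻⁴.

α/ε ≈ 4.18

Balance: αS·A = εσ·2A·T⁴ ⇒ α/ε = 2σT⁴/S.
α/ε = 2·5.67×10⁻⁸·(485)⁴/1500 = 2·5.67×10⁻⁸·5.533×10¹⁰/1500.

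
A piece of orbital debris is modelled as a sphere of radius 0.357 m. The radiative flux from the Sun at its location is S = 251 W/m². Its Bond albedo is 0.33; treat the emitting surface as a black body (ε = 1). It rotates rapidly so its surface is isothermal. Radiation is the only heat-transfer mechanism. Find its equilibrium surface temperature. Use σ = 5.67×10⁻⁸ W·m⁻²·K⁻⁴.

At equilibrium, absorbed power = emitted power.
Absorbing cross-section = πr² = 0.4004 m²; emitting surface = 4πr² = 1.602 m² (ratio 4).
(1−a)S·A_cross = εσ·A_surf·T⁴  ⇒  T⁴ = (1−a)S/(4σ).
T⁴ = 0.670·251/(4·5.67×10⁻⁸) = 7.415×10⁸ K⁴.
T = (7.415×10⁸)^(1/4).

T ≈ 165 K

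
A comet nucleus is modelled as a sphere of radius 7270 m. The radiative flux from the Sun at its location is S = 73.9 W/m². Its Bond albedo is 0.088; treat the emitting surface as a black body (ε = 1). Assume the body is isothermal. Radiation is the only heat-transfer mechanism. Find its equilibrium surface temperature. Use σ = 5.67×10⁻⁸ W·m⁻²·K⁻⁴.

At equilibrium, absorbed power = emitted power.
Absorbing cross-section = πr² = 1.660×10⁸ m²; emitting surface = 4πr² = 6.642×10⁸ m² (ratio 4).
(1−a)S·A_cross = εσ·A_surf·T⁴  ⇒  T⁴ = (1−a)S/(4σ).
T⁴ = 0.912·73.9/(4·5.67×10⁻⁸) = 2.972×10⁸ K⁴.
T = (2.972×10⁸)^(1/4).

T ≈ 131 K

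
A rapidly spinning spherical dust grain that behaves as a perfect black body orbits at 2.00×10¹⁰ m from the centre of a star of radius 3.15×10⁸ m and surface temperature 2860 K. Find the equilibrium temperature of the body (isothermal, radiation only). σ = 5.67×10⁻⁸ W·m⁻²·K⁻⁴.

The star's surface emits σT_*⁴; at distance d the flux is S = σT_*⁴(R_*/d)².
S = 5.67×10⁻⁸·(2860)⁴·(3.15×10⁸/2.00×10¹⁰)² = 941.0 W/m².
For an isothermal sphere T⁴ = (1−a)S/(4σ) = 4.149×10⁹ K⁴.

T ≈ 254 K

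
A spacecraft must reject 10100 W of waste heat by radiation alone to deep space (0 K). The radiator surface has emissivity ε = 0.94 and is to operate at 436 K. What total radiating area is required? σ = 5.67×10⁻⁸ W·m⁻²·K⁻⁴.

A ≈ 5.24 m²

P = εσA T⁴ ⇒ A = P/(εσT⁴).
T⁴ = 3.614×10¹⁰ K⁴.
A = 10100/(0.94 × 5.67×10⁻⁸ × 3.614×10¹⁰).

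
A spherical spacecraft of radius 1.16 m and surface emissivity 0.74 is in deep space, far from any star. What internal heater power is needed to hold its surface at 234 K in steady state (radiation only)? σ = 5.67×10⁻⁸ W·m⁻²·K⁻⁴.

P ≈ 2130 W

P = εσ·4πr²·T⁴.
4πr² = 16.91 m²; T⁴ = 2.998×10⁹ K⁴.
P = 0.74·5.67×10⁻⁸·16.91·2.998×10⁹.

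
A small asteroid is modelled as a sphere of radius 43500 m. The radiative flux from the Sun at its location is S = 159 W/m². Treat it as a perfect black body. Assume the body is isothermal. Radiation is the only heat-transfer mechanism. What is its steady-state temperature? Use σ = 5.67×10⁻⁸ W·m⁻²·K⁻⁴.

T ≈ 163 K

At equilibrium, absorbed power = emitted power.
Absorbing cross-section = πr² = 5.945×10⁹ m²; emitting surface = 4πr² = 2.378×10¹⁰ m² (ratio 4).
S·A_cross = εσ·A_surf·T⁴  ⇒  T⁴ = S/(4σ).
T⁴ = 1.00·159/(4·5.67×10⁻⁸) = 7.011×10⁸ K⁴.
T = (7.011×10⁸)^(1/4).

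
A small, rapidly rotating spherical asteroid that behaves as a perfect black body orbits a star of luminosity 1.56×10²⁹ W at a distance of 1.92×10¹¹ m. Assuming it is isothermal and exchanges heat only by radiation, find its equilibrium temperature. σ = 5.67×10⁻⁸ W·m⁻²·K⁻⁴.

First find the stellar flux at distance d: S = L/(4πd²) = 1.56×10²⁹/(4π·(1.92×10¹¹)²) = 3.368×10⁵ W/m².
For an isothermal sphere, absorbed (1−a)S·πr² = emitted σ·4πr²·T⁴, so T⁴ = (1−a)S/(4σ).
T⁴ = 1.00·3.368×10⁵/(4·5.67×10⁻⁸) = 1.485×10¹² K⁴.

T ≈ 1100 K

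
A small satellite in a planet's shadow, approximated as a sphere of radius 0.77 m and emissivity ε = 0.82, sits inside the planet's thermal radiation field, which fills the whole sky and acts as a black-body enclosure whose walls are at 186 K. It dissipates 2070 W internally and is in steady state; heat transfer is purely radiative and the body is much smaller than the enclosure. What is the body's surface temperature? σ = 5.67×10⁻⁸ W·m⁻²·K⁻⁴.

T ≈ 291 K

For a small grey body in a large enclosure, net radiated power = εσA(T⁴ − T_w⁴).
Steady state: P = εσA(T⁴ − T_w⁴) with A = 4πr² = 7.451 m².
T⁴ = P/(εσA) + T_w⁴ = 2070/(0.82·5.67×10⁻⁸·7.451) + (186)⁴
    = 5.976×10⁹ + 1.197×10⁹ = 7.172×10⁹ K⁴.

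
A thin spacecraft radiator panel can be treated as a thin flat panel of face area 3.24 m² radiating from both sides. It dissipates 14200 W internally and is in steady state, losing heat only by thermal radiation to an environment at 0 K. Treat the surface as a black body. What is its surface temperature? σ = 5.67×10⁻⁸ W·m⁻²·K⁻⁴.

Steady state: internal power = radiated power, P = εσA T⁴.
Radiating area A = 2·3.24 = 6.480 m².
T⁴ = P/(εσA) = 14200/(1.0·5.67×10⁻⁸·6.480) = 3.865×10¹⁰ K⁴.
T = (3.865×10¹⁰)^(1/4).

T ≈ 443 K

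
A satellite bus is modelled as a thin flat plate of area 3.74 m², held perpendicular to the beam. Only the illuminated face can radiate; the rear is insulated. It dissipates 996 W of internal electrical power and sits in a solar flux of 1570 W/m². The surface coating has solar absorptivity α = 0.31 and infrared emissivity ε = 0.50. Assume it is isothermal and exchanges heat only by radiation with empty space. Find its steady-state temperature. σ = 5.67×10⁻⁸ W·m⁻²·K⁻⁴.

T ≈ 404 K

At steady state, absorbed solar power + internal power = radiated power.
Absorbed: α·S·A_cross = 0.31·1570·3.740 = 1820 W (cross-section A).
Total input = 1820 + 996 = 2816 W.
Radiated: εσ·A_surf·T⁴ with A_surf = A = 3.740 m².
T⁴ = 2816/(0.50·5.67×10⁻⁸·3.740) = 2.656×10¹⁰ K⁴.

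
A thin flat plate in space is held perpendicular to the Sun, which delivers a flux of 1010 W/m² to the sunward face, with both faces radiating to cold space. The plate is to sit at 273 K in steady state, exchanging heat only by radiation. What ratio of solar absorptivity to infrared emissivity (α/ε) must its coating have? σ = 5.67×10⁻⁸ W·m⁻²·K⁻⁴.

α/ε ≈ 0.624

Balance: αS·A = εσ·2A·T⁴ ⇒ α/ε = 2σT⁴/S.
α/ε = 2·5.67×10⁻⁸·(273)⁴/1010 = 2·5.67×10⁻⁸·5.555×10⁹/1010.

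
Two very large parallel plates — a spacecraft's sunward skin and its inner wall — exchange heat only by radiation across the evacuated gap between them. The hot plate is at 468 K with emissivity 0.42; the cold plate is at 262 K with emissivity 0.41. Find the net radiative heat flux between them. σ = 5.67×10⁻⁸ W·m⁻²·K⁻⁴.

q ≈ 642 W/m²

For two infinite grey parallel plates, q = σ(T₁⁴ − T₂⁴)/(1/ε₁ + 1/ε₂ − 1).
T₁⁴ − T₂⁴ = 4.797×10¹⁰ − 4.712×10⁹ = 4.326×10¹⁰ K⁴.
1/ε₁ + 1/ε₂ − 1 = 2.381 + 2.439 − 1 = 3.820.
q = 5.67×10⁻⁸ × 4.326×10¹⁰ / 3.820.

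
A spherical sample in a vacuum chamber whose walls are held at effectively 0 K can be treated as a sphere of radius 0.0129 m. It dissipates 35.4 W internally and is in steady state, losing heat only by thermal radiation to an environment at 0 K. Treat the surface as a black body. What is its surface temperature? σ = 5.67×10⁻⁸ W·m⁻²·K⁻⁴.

Steady state: internal power = radiated power, P = εσA T⁴.
Radiating area A = 4πr² = 0.002091 m².
T⁴ = P/(εσA) = 35.4/(1.0·5.67×10⁻⁸·0.002091) = 2.986×10¹¹ K⁴.
T = (2.986×10¹¹)^(1/4).

T ≈ 739 K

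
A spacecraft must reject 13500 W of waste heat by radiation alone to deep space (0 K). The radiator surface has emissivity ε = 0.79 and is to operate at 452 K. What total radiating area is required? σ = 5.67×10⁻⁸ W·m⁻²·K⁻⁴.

P = εσA T⁴ ⇒ A = P/(εσT⁴).
T⁴ = 4.174×10¹⁰ K⁴.
A = 13500/(0.79 × 5.67×10⁻⁸ × 4.174×10¹⁰).

A ≈ 7.22 m²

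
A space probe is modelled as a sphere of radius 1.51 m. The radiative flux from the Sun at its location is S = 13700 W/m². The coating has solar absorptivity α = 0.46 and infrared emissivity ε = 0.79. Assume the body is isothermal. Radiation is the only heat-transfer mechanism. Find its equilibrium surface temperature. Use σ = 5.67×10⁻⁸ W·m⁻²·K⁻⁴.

At equilibrium, absorbed power = emitted power.
Absorbing cross-section = πr² = 7.163 m²; emitting surface = 4πr² = 28.65 m² (ratio 4).
αS·A_cross = εσ·A_surf·T⁴  ⇒  T⁴ = αS/(ε·4σ).
T⁴ = 0.460·13700/(0.79·4·5.67×10⁻⁸) = 3.517×10¹⁰ K⁴.
T = (3.517×10¹⁰)^(1/4).

T ≈ 433 K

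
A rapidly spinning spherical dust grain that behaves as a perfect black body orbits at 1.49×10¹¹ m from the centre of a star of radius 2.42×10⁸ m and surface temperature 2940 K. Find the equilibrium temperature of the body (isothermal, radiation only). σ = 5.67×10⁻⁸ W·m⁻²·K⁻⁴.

The star's surface emits σT_*⁴; at distance d the flux is S = σT_*⁴(R_*/d)².
S = 5.67×10⁻⁸·(2940)⁴·(2.42×10⁸/1.49×10¹¹)² = 11.17 W/m².
For an isothermal sphere T⁴ = (1−a)S/(4σ) = 4.927×10⁷ K⁴.

T ≈ 83.8 K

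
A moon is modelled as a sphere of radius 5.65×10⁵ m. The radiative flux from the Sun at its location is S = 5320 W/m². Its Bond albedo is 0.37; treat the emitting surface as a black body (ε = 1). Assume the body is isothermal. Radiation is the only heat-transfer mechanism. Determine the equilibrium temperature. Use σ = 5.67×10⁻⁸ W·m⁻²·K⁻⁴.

T ≈ 349 K

At equilibrium, absorbed power = emitted power.
Absorbing cross-section = πr² = 1.003×10¹² m²; emitting surface = 4πr² = 4.011×10¹² m² (ratio 4).
(1−a)S·A_cross = εσ·A_surf·T⁴  ⇒  T⁴ = (1−a)S/(4σ).
T⁴ = 0.630·5320/(4·5.67×10⁻⁸) = 1.478×10¹⁰ K⁴.
T = (1.478×10¹⁰)^(1/4).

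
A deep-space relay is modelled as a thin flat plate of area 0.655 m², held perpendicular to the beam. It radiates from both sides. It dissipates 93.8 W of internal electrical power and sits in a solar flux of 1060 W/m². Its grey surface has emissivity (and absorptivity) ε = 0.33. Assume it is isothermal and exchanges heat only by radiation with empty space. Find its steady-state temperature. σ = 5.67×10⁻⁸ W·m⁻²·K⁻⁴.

At steady state, absorbed solar power + internal power = radiated power.
Absorbed: α·S·A_cross = 0.33·1060·0.6550 = 229.1 W (cross-section A).
Total input = 229.1 + 93.8 = 322.9 W.
Radiated: εσ·A_surf·T⁴ with A_surf = 2A = 1.310 m².
T⁴ = 322.9/(0.33·5.67×10⁻⁸·1.310) = 1.317×10¹⁰ K⁴.

T ≈ 339 K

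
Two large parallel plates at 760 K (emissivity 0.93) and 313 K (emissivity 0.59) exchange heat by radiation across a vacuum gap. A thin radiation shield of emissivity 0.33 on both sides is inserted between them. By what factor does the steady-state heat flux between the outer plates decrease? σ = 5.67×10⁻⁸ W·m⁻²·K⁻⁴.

Without shield: q₀ = σΔ(T⁴)/(1/ε₁+1/ε₂−1) with denominator 1.770.
With shield the two gaps are in series; the resistances add: (1/ε₁+1/ε_s−1)+(1/ε_s+1/ε₂−1) = 3.106+3.725 = 6.831.
Heat-flux ratio q₀/q = 6.831/1.770.

factor ≈ 3.86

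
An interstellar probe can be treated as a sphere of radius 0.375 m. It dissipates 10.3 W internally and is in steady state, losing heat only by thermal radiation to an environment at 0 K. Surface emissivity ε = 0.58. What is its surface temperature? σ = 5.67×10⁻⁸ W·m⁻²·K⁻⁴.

Steady state: internal power = radiated power, P = εσA T⁴.
Radiating area A = 4πr² = 1.767 m².
T⁴ = P/(εσA) = 10.3/(0.58·5.67×10⁻⁸·1.767) = 1.772×10⁸ K⁴.
T = (1.772×10⁸)^(1/4).

T ≈ 115 K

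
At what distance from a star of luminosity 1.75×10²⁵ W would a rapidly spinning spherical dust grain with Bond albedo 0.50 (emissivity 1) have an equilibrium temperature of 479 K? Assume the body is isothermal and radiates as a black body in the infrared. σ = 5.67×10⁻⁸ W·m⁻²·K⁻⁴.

For an isothermal black-emitting sphere, (1−a)S·πr² = σ·4πr²·T⁴ ⇒ S = 4σT⁴/(1−a).
S = 4·5.67×10⁻⁸·(479)⁴/0.500 = 23880 W/m².
Flux falls as S = L/(4πd²), so d = √(L/(4πS)) = √(1.75×10²⁵/(4π·23880)).

d ≈ 7.64×10⁹ m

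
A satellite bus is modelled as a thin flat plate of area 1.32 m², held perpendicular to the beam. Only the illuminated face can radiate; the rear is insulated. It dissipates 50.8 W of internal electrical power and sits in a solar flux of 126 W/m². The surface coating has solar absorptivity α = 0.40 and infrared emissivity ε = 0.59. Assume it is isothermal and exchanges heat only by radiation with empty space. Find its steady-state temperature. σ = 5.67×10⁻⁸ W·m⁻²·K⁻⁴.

At steady state, absorbed solar power + internal power = radiated power.
Absorbed: α·S·A_cross = 0.40·126·1.320 = 66.53 W (cross-section A).
Total input = 66.53 + 50.8 = 117.3 W.
Radiated: εσ·A_surf·T⁴ with A_surf = A = 1.320 m².
T⁴ = 117.3/(0.59·5.67×10⁻⁸·1.320) = 2.657×10⁹ K⁴.

T ≈ 227 K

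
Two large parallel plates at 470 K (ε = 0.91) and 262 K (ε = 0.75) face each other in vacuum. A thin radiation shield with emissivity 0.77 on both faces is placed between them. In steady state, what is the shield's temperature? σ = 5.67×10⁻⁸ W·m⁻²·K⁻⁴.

In steady state the net flux on the hot side equals that on the cold side.
σ(T₁⁴−T_s⁴)/D₁ = σ(T_s⁴−T₂⁴)/D₂, with D₁ = 1/ε₁+1/ε_s−1 = 1.398, D₂ = 1/ε_s+1/ε₂−1 = 1.632.
Solve for T_s⁴: T_s⁴ = (D₂·T₁⁴ + D₁·T₂⁴)/(D₁+D₂) = 2.846×10¹⁰ K⁴.

T_s ≈ 411 K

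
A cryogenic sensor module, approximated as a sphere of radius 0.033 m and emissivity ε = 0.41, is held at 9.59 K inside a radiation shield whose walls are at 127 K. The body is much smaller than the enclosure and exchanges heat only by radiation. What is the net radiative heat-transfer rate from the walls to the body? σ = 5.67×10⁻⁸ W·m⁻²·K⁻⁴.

P_net ≈ 0.0828 W

For a small grey body in a large enclosure: P_net = εσA(T_body⁴ − T_wall⁴).
A = 4πr² = 0.01368 m²; T_body⁴ − T_wall⁴ = 8458 − 2.601×10⁸ = -2.601×10⁸ K⁴.
|P_net| = 0.41·5.67×10⁻⁸·0.01368·2.601×10⁸.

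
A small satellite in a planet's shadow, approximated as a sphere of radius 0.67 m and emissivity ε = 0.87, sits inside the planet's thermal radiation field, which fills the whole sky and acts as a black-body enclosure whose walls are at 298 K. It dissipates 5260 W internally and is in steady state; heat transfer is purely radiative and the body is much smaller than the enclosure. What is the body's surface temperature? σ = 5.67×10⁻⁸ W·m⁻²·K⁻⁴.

For a small grey body in a large enclosure, net radiated power = εσA(T⁴ − T_w⁴).
Steady state: P = εσA(T⁴ − T_w⁴) with A = 4πr² = 5.641 m².
T⁴ = P/(εσA) + T_w⁴ = 5260/(0.87·5.67×10⁻⁸·5.641) + (298)⁴
    = 1.890×10¹⁰ + 7.886×10⁹ = 2.679×10¹⁰ K⁴.

T ≈ 405 K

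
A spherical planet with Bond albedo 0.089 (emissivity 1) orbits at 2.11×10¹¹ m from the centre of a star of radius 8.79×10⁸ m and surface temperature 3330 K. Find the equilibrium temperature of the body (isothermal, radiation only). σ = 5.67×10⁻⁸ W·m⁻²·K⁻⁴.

T ≈ 148 K

The star's surface emits σT_*⁴; at distance d the flux is S = σT_*⁴(R_*/d)².
S = 5.67×10⁻⁸·(3330)⁴·(8.79×10⁸/2.11×10¹¹)² = 121.0 W/m².
For an isothermal sphere T⁴ = (1−a)S/(4σ) = 4.860×10⁸ K⁴.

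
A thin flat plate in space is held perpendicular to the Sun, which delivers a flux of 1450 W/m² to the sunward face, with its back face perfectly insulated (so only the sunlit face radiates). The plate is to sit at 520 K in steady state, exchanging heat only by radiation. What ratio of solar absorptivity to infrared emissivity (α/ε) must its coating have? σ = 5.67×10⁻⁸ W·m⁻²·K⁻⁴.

α/ε ≈ 2.86

Balance: αS·A = εσ·1A·T⁴ ⇒ α/ε = σT⁴/S.
α/ε = 5.67×10⁻⁸·(520)⁴/1450 = 5.67×10⁻⁸·7.312×10¹⁰/1450.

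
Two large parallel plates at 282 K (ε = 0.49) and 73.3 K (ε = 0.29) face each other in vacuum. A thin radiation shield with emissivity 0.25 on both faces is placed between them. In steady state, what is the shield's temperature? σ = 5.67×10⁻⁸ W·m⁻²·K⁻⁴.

T_s ≈ 244 K

In steady state the net flux on the hot side equals that on the cold side.
σ(T₁⁴−T_s⁴)/D₁ = σ(T_s⁴−T₂⁴)/D₂, with D₁ = 1/ε₁+1/ε_s−1 = 5.041, D₂ = 1/ε_s+1/ε₂−1 = 6.448.
Solve for T_s⁴: T_s⁴ = (D₂·T₁⁴ + D₁·T₂⁴)/(D₁+D₂) = 3.562×10⁹ K⁴.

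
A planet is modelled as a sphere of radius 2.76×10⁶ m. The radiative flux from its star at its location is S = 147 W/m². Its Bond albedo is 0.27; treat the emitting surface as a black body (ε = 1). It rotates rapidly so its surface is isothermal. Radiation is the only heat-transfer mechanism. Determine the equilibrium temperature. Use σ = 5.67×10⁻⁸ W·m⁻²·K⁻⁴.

T ≈ 147 K

At equilibrium, absorbed power = emitted power.
Absorbing cross-section = πr² = 2.393×10¹³ m²; emitting surface = 4πr² = 9.573×10¹³ m² (ratio 4).
(1−a)S·A_cross = εσ·A_surf·T⁴  ⇒  T⁴ = (1−a)S/(4σ).
T⁴ = 0.730·147/(4·5.67×10⁻⁸) = 4.731×10⁸ K⁴.
T = (4.731×10⁸)^(1/4).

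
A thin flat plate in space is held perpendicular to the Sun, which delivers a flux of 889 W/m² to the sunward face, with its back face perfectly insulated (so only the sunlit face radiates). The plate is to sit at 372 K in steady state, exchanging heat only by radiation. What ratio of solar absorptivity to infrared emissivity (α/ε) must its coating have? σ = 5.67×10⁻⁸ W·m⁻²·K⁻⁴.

α/ε ≈ 1.22

Balance: αS·A = εσ·1A·T⁴ ⇒ α/ε = σT⁴/S.
α/ε = 5.67×10⁻⁸·(372)⁴/889 = 5.67×10⁻⁸·1.915×10¹⁰/889.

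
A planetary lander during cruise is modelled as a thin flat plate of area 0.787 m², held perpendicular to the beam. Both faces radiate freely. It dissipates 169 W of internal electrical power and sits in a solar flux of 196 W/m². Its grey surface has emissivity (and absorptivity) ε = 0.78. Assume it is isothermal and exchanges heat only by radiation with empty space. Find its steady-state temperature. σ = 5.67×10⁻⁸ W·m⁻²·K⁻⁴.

At steady state, absorbed solar power + internal power = radiated power.
Absorbed: α·S·A_cross = 0.78·196·0.7870 = 120.3 W (cross-section A).
Total input = 120.3 + 169 = 289.3 W.
Radiated: εσ·A_surf·T⁴ with A_surf = 2A = 1.574 m².
T⁴ = 289.3/(0.78·5.67×10⁻⁸·1.574) = 4.156×10⁹ K⁴.

T ≈ 254 K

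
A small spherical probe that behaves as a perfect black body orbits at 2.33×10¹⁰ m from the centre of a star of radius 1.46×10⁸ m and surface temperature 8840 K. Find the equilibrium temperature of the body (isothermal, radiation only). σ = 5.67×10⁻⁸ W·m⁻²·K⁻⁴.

The star's surface emits σT_*⁴; at distance d the flux is S = σT_*⁴(R_*/d)².
S = 5.67×10⁻⁸·(8840)⁴·(1.46×10⁸/2.33×10¹⁰)² = 13600 W/m².
For an isothermal sphere T⁴ = (1−a)S/(4σ) = 5.994×10¹⁰ K⁴.

T ≈ 495 K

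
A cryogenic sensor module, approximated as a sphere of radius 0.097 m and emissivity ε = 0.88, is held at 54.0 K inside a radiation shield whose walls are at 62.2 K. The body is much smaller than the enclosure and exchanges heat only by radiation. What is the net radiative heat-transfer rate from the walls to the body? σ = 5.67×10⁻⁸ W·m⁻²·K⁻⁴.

P_net ≈ 0.0381 W

For a small grey body in a large enclosure: P_net = εσA(T_body⁴ − T_wall⁴).
A = 4πr² = 0.1182 m²; T_body⁴ − T_wall⁴ = 8.503×10⁶ − 1.497×10⁷ = -6.465×10⁶ K⁴.
|P_net| = 0.88·5.67×10⁻⁸·0.1182·6.465×10⁶.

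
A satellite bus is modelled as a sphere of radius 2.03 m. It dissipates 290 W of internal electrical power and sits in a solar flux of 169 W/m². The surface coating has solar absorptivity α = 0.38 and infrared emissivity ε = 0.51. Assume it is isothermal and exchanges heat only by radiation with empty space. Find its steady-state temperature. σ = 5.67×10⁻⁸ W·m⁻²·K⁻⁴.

At steady state, absorbed solar power + internal power = radiated power.
Absorbed: α·S·A_cross = 0.38·169·12.95 = 831.4 W (cross-section πr²).
Total input = 831.4 + 290 = 1121 W.
Radiated: εσ·A_surf·T⁴ with A_surf = 4πr² = 51.78 m².
T⁴ = 1121/(0.51·5.67×10⁻⁸·51.78) = 7.489×10⁸ K⁴.

T ≈ 165 K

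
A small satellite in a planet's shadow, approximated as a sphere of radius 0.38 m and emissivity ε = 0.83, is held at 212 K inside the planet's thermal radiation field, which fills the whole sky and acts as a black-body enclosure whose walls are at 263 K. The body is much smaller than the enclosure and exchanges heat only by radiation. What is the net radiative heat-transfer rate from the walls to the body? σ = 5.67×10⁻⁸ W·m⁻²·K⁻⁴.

For a small grey body in a large enclosure: P_net = εσA(T_body⁴ − T_wall⁴).
A = 4πr² = 1.815 m²; T_body⁴ − T_wall⁴ = 2.020×10⁹ − 4.784×10⁹ = -2.764×10⁹ K⁴.
|P_net| = 0.83·5.67×10⁻⁸·1.815·2.764×10⁹.

P_net ≈ 236 W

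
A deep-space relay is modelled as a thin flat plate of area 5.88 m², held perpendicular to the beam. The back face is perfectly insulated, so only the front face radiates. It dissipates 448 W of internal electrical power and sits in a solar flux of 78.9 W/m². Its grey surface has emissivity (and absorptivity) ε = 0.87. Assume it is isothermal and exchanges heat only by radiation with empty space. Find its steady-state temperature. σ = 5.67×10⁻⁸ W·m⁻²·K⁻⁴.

At steady state, absorbed solar power + internal power = radiated power.
Absorbed: α·S·A_cross = 0.87·78.9·5.880 = 403.6 W (cross-section A).
Total input = 403.6 + 448 = 851.6 W.
Radiated: εσ·A_surf·T⁴ with A_surf = A = 5.880 m².
T⁴ = 851.6/(0.87·5.67×10⁻⁸·5.880) = 2.936×10⁹ K⁴.

T ≈ 233 K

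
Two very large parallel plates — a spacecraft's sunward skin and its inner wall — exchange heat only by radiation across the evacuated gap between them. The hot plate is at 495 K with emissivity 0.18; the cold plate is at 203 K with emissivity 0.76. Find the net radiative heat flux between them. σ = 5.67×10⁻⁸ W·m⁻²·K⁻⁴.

q ≈ 563 W/m²

For two infinite grey parallel plates, q = σ(T₁⁴ − T₂⁴)/(1/ε₁ + 1/ε₂ − 1).
T₁⁴ − T₂⁴ = 6.004×10¹⁰ − 1.698×10⁹ = 5.834×10¹⁰ K⁴.
1/ε₁ + 1/ε₂ − 1 = 5.556 + 1.316 − 1 = 5.871.
q = 5.67×10⁻⁸ × 5.834×10¹⁰ / 5.871.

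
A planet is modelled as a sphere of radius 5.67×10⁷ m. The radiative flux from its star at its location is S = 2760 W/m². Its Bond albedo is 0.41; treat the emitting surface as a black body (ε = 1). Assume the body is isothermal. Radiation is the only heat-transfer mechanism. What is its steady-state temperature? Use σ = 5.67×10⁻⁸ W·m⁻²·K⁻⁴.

T ≈ 291 K

At equilibrium, absorbed power = emitted power.
Absorbing cross-section = πr² = 1.010×10¹⁶ m²; emitting surface = 4πr² = 4.040×10¹⁶ m² (ratio 4).
(1−a)S·A_cross = εσ·A_surf·T⁴  ⇒  T⁴ = (1−a)S/(4σ).
T⁴ = 0.590·2760/(4·5.67×10⁻⁸) = 7.180×10⁹ K⁴.
T = (7.180×10⁹)^(1/4).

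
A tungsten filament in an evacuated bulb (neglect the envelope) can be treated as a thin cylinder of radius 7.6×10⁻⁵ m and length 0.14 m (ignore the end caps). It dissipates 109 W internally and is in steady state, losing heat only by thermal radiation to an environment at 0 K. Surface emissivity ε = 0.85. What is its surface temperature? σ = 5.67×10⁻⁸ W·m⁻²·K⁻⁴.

Steady state: internal power = radiated power, P = εσA T⁴.
Radiating area A = 2πrL = 6.685×10⁻⁵ m².
T⁴ = P/(εσA) = 109/(0.85·5.67×10⁻⁸·6.685×10⁻⁵) = 3.383×10¹³ K⁴.
T = (3.383×10¹³)^(1/4).

T ≈ 2410 K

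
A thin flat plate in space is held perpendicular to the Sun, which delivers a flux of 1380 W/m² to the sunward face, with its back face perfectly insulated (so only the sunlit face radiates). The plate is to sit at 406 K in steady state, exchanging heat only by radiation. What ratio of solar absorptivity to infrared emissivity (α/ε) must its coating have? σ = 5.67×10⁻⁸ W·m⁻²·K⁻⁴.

Balance: αS·A = εσ·1A·T⁴ ⇒ α/ε = σT⁴/S.
α/ε = 5.67×10⁻⁸·(406)⁴/1380 = 5.67×10⁻⁸·2.717×10¹⁰/1380.

α/ε ≈ 1.12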